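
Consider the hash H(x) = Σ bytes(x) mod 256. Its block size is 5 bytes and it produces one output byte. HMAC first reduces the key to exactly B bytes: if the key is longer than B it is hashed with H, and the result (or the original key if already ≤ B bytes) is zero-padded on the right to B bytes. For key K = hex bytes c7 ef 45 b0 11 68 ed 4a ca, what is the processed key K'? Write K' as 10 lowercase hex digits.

2500000000

|K| = 9 > B = 5, so first hash the key.
H(K): sum = 199+239+69+176+17+104+237+74+202 = 1317; mod 256 = 37 → 25.
Zero-pad H(K) = 25 to 5 bytes: K' = 25 00 00 00 00.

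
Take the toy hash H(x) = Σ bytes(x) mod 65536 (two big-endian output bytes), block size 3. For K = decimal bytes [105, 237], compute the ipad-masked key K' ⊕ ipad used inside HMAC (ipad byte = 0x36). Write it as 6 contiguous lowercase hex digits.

5fdb36

Key decimal bytes [105, 237] = 69 ed is 2 bytes ≤ B = 3; zero-pad to 3 bytes: K' = 69 ed 00.
XOR each byte with 0x36: 69⊕36=5f, ed⊕36=db, 00⊕36=36.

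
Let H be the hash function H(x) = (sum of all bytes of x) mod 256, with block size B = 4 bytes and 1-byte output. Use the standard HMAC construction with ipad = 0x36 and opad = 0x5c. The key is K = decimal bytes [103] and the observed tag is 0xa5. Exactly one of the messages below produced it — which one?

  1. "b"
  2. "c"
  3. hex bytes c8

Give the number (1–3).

Key decimal bytes [103] = 67 is 1 byte ≤ B = 4; zero-pad to 4 bytes: K' = 67 00 00 00.
K' ⊕ ipad = 51 36 36 36; K' ⊕ opad = 3b 5c 5c 5c.
m1: inner = H(51 36 36 36 62) = 55; tag = H(3b 5c 5c 5c 55) = a4
m2: inner = H(51 36 36 36 63) = 56; tag = H(3b 5c 5c 5c 56) = a5 ← matches
m3: inner = H(51 36 36 36 c8) = bb; tag = H(3b 5c 5c 5c bb) = 0a

2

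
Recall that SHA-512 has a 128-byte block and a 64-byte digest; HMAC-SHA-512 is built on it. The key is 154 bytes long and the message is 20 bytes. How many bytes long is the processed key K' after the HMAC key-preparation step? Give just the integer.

128

Key is 154 > 128 bytes, so it is hashed to 64 bytes then zero-padded to 128: |K'| = 128.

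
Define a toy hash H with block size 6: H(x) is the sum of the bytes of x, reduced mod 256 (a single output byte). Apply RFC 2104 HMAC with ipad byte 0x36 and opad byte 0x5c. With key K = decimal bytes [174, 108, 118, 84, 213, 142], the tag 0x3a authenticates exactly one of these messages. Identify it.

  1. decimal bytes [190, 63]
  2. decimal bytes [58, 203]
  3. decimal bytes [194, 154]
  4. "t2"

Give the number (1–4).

Key decimal bytes [174, 108, 118, 84, 213, 142] = ae 6c 76 54 d5 8e is exactly B = 6 bytes: K' = ae 6c 76 54 d5 8e.
K' ⊕ ipad = 98 5a 40 62 e3 b8; K' ⊕ opad = f2 30 2a 08 89 d2.
m1: inner = H(98 5a 40 62 e3 b8 be 3f) = 2c; tag = H(f2 30 2a 08 89 d2 2c) = db
m2: inner = H(98 5a 40 62 e3 b8 3a cb) = 34; tag = H(f2 30 2a 08 89 d2 34) = e3
m3: inner = H(98 5a 40 62 e3 b8 c2 9a) = 8b; tag = H(f2 30 2a 08 89 d2 8b) = 3a ← matches
m4: inner = H(98 5a 40 62 e3 b8 74 32) = d5; tag = H(f2 30 2a 08 89 d2 d5) = 84

3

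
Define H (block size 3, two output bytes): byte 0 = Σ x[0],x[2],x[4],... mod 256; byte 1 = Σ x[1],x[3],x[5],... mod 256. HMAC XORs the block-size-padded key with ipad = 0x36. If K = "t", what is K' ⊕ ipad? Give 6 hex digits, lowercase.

Key "t" = 74 is 1 byte ≤ B = 3; zero-pad to 3 bytes: K' = 74 00 00.
XOR each byte with 0x36: 74⊕36=42, 00⊕36=36, 00⊕36=36.

423636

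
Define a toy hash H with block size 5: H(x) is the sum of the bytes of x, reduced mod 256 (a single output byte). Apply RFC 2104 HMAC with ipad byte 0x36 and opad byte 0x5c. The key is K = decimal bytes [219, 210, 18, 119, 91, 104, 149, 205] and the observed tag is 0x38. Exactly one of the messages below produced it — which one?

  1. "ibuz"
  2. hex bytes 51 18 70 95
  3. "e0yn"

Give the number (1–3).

Key decimal bytes [219, 210, 18, 119, 91, 104, 149, 205] = db d2 12 77 5b 68 95 cd is 8 bytes > B = 5, so hash it first: H(key) = 5b, then zero-pad to 5 bytes: K' = 5b 00 00 00 00.
K' ⊕ ipad = 6d 36 36 36 36; K' ⊕ opad = 07 5c 5c 5c 5c.
m1: inner = H(6d 36 36 36 36 69 62 75 7a) = ff; tag = H(07 5c 5c 5c 5c ff) = 76
m2: inner = H(6d 36 36 36 36 51 18 70 95) = b3; tag = H(07 5c 5c 5c 5c b3) = 2a
m3: inner = H(6d 36 36 36 36 65 30 79 6e) = c1; tag = H(07 5c 5c 5c 5c c1) = 38 ← matches

3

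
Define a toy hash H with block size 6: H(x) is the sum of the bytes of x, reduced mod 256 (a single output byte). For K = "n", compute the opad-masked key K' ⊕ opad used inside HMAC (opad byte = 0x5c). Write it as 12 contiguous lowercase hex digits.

Key "n" = 6e is 1 byte ≤ B = 6; zero-pad to 6 bytes: K' = 6e 00 00 00 00 00.
XOR each byte with 0x5c: 6e⊕5c=32, 00⊕5c=5c, 00⊕5c=5c, 00⊕5c=5c, 00⊕5c=5c, 00⊕5c=5c.

325c5c5c5c5c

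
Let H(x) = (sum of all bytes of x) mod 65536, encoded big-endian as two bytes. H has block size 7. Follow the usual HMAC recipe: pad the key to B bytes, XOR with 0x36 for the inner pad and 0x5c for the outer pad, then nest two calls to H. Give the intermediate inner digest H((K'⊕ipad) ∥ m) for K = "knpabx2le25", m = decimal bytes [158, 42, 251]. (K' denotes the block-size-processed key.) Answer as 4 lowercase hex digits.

03de

Key "knpabx2le25" = 6b 6e 70 61 62 78 32 6c 65 32 35 is 11 bytes > B = 7, so hash it first: H(key) = 03 ee, then zero-pad to 7 bytes: K' = 03 ee 00 00 00 00 00.
K' ⊕ ipad = 35 d8 36 36 36 36 36.
Inner input = 35 d8 36 36 36 36 36 ∥ 9e 2a fb.
Inner hash: sum = 53+216+54+54+54+54+54+158+42+251 = 990 → 03 de.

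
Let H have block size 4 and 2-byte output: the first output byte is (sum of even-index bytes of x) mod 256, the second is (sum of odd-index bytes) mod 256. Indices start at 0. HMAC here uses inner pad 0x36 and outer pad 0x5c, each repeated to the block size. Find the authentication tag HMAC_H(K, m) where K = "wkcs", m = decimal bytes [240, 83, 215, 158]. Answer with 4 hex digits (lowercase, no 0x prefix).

c7f9

Key "wkcs" = 77 6b 63 73 is exactly B = 4 bytes: K' = 77 6b 63 73.
K' ⊕ ipad = 41 5d 55 45.  K' ⊕ opad = 2b 37 3f 2f.
Inner input = (K'⊕ipad) ∥ m = 41 5d 55 45 ∥ f0 53 d7 9e.
Inner hash: even-index sum = 605 mod 256 = 93; odd-index sum = 403 mod 256 = 147 → 5d 93.
Outer input = (K'⊕opad) ∥ inner = 2b 37 3f 2f ∥ 5d 93.
Outer hash (tag): even-index sum = 199 mod 256 = 199; odd-index sum = 249 mod 256 = 249 → c7 f9.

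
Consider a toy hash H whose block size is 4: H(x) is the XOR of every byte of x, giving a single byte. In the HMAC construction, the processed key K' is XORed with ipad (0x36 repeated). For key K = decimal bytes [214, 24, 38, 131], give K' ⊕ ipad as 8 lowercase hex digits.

Key decimal bytes [214, 24, 38, 131] = d6 18 26 83 is exactly B = 4 bytes: K' = d6 18 26 83.
XOR each byte with 0x36: d6⊕36=e0, 18⊕36=2e, 26⊕36=10, 83⊕36=b5.

e02e10b5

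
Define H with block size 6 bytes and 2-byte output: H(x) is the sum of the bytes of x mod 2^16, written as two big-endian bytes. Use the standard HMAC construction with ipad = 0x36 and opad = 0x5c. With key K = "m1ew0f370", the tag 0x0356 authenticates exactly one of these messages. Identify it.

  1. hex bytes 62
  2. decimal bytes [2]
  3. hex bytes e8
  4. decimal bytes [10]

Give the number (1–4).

3

Key "m1ew0f370" = 6d 31 65 77 30 66 33 37 30 is 9 bytes > B = 6, so hash it first: H(key) = 02 aa, then zero-pad to 6 bytes: K' = 02 aa 00 00 00 00.
K' ⊕ ipad = 34 9c 36 36 36 36; K' ⊕ opad = 5e f6 5c 5c 5c 5c.
m1: inner = H(34 9c 36 36 36 36 62) = 02 0a; tag = H(5e f6 5c 5c 5c 5c 02 0a) = 02d0
m2: inner = H(34 9c 36 36 36 36 02) = 01 aa; tag = H(5e f6 5c 5c 5c 5c 01 aa) = 036f
m3: inner = H(34 9c 36 36 36 36 e8) = 02 90; tag = H(5e f6 5c 5c 5c 5c 02 90) = 0356 ← matches
m4: inner = H(34 9c 36 36 36 36 0a) = 01 b2; tag = H(5e f6 5c 5c 5c 5c 01 b2) = 0377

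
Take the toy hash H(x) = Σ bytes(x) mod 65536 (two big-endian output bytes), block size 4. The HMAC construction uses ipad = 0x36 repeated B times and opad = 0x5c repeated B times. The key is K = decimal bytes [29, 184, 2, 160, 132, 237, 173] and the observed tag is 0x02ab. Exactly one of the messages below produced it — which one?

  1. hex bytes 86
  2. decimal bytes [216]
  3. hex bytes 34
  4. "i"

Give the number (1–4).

Key decimal bytes [29, 184, 2, 160, 132, 237, 173] = 1d b8 02 a0 84 ed ad is 7 bytes > B = 4, so hash it first: H(key) = 03 95, then zero-pad to 4 bytes: K' = 03 95 00 00.
K' ⊕ ipad = 35 a3 36 36; K' ⊕ opad = 5f c9 5c 5c.
m1: inner = H(35 a3 36 36 86) = 01 ca; tag = H(5f c9 5c 5c 01 ca) = 02ab ← matches
m2: inner = H(35 a3 36 36 d8) = 02 1c; tag = H(5f c9 5c 5c 02 1c) = 01fe
m3: inner = H(35 a3 36 36 34) = 01 78; tag = H(5f c9 5c 5c 01 78) = 0259
m4: inner = H(35 a3 36 36 69) = 01 ad; tag = H(5f c9 5c 5c 01 ad) = 028e

1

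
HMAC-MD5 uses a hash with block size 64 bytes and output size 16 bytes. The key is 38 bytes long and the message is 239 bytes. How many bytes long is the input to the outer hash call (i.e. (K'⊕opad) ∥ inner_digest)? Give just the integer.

Key is 38 ≤ 64 bytes, zero-padded: |K'| = 64.
Outer input = (K'⊕opad) ∥ H(inner) → 64 + 16 = 80 bytes.

80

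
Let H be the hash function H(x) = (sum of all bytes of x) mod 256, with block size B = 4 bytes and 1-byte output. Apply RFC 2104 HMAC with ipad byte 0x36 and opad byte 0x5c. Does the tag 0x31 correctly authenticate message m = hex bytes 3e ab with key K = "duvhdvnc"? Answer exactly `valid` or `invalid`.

Key "duvhdvnc" = 64 75 76 68 64 76 6e 63 is 8 bytes > B = 4, so hash it first: H(key) = 62, then zero-pad to 4 bytes: K' = 62 00 00 00.
K' ⊕ ipad = 54 36 36 36; K' ⊕ opad = 3e 5c 5c 5c.
Inner hash: sum = 84+54+54+54+62+171 = 479; mod 256 = 223 → df.
Outer hash (recomputed tag): sum = 62+92+92+92+223 = 561; mod 256 = 49 → 31.
Recomputed tag = 31; claimed = 31 → match.

valid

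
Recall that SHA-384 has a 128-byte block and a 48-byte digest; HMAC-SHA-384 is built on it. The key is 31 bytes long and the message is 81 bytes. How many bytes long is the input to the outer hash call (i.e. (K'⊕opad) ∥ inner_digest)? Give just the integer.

176

Key is 31 ≤ 128 bytes, zero-padded: |K'| = 128.
Outer input = (K'⊕opad) ∥ H(inner) → 128 + 48 = 176 bytes.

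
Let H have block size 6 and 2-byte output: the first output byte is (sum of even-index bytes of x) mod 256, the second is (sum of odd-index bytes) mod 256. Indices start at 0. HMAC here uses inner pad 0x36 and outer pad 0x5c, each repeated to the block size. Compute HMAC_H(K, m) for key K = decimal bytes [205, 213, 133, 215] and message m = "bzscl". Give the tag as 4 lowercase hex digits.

eb47

Key decimal bytes [205, 213, 133, 215] = cd d5 85 d7 is 4 bytes ≤ B = 6; zero-pad to 6 bytes: K' = cd d5 85 d7 00 00.
K' ⊕ ipad = fb e3 b3 e1 36 36.  K' ⊕ opad = 91 89 d9 8b 5c 5c.
Inner input = (K'⊕ipad) ∥ m = fb e3 b3 e1 36 36 ∥ 62 7a 73 63 6c.
Inner hash: even-index sum = 805 mod 256 = 37; odd-index sum = 727 mod 256 = 215 → 25 d7.
Outer input = (K'⊕opad) ∥ inner = 91 89 d9 8b 5c 5c ∥ 25 d7.
Outer hash (tag): even-index sum = 491 mod 256 = 235; odd-index sum = 583 mod 256 = 71 → eb 47.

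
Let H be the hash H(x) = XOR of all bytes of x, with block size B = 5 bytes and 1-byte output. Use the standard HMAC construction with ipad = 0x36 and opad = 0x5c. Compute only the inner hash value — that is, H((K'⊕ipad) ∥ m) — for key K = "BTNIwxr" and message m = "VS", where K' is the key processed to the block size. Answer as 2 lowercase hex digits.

5f

Key "BTNIwxr" = 42 54 4e 49 77 78 72 is 7 bytes > B = 5, so hash it first: H(key) = 6c, then zero-pad to 5 bytes: K' = 6c 00 00 00 00.
K' ⊕ ipad = 5a 36 36 36 36.
Inner input = 5a 36 36 36 36 ∥ 56 53.
Inner hash: XOR 5a⊕36⊕36⊕36⊕36⊕56⊕53 = 5f.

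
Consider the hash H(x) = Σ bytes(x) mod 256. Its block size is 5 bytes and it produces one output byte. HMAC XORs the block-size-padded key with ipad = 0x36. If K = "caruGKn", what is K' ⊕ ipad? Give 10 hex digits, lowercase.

9d36363636

Key "caruGKn" = 63 61 72 75 47 4b 6e is 7 bytes > B = 5, so hash it first: H(key) = ab, then zero-pad to 5 bytes: K' = ab 00 00 00 00.
XOR each byte with 0x36: ab⊕36=9d, 00⊕36=36, 00⊕36=36, 00⊕36=36, 00⊕36=36.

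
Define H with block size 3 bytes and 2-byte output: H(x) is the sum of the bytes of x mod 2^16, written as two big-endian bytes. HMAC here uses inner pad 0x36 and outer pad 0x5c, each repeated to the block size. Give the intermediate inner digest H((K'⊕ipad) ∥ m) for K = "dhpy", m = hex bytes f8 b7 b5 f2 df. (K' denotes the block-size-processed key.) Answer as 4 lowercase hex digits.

0525

Key "dhpy" = 64 68 70 79 is 4 bytes > B = 3, so hash it first: H(key) = 01 b5, then zero-pad to 3 bytes: K' = 01 b5 00.
K' ⊕ ipad = 37 83 36.
Inner input = 37 83 36 ∥ f8 b7 b5 f2 df.
Inner hash: sum = 55+131+54+248+183+181+242+223 = 1317 → 05 25.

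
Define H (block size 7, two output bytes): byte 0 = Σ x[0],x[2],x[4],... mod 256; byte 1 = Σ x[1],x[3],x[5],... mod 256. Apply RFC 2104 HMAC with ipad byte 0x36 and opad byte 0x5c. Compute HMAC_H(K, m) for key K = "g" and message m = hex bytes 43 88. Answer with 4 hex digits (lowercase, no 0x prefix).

348f

Key "g" = 67 is 1 byte ≤ B = 7; zero-pad to 7 bytes: K' = 67 00 00 00 00 00 00.
K' ⊕ ipad = 51 36 36 36 36 36 36.  K' ⊕ opad = 3b 5c 5c 5c 5c 5c 5c.
Inner input = (K'⊕ipad) ∥ m = 51 36 36 36 36 36 36 ∥ 43 88.
Inner hash: even-index sum = 379 mod 256 = 123; odd-index sum = 229 mod 256 = 229 → 7b e5.
Outer input = (K'⊕opad) ∥ inner = 3b 5c 5c 5c 5c 5c 5c ∥ 7b e5.
Outer hash (tag): even-index sum = 564 mod 256 = 52; odd-index sum = 399 mod 256 = 143 → 34 8f.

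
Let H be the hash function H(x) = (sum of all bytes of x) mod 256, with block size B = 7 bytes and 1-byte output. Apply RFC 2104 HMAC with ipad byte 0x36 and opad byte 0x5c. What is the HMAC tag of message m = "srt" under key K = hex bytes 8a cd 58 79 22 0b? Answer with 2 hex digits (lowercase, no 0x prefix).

Key hex bytes 8a cd 58 79 22 0b is 6 bytes ≤ B = 7; zero-pad to 7 bytes: K' = 8a cd 58 79 22 0b 00.
K' ⊕ ipad = bc fb 6e 4f 14 3d 36.  K' ⊕ opad = d6 91 04 25 7e 57 5c.
Inner input = (K'⊕ipad) ∥ m = bc fb 6e 4f 14 3d 36 ∥ 73 72 74.
Inner hash: sum = 188+251+110+79+20+61+54+115+114+116 = 1108; mod 256 = 84 → 54.
Outer input = (K'⊕opad) ∥ inner = d6 91 04 25 7e 57 5c ∥ 54.
Outer hash (tag): sum = 214+145+4+37+126+87+92+84 = 789; mod 256 = 21 → 15.

15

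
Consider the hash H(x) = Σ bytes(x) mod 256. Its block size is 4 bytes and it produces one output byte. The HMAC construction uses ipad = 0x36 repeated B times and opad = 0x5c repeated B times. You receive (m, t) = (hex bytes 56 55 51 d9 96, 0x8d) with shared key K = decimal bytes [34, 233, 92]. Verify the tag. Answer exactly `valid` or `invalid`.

Key decimal bytes [34, 233, 92] = 22 e9 5c is 3 bytes ≤ B = 4; zero-pad to 4 bytes: K' = 22 e9 5c 00.
K' ⊕ ipad = 14 df 6a 36; K' ⊕ opad = 7e b5 00 5c.
Inner hash: sum = 20+223+106+54+86+85+81+217+150 = 1022; mod 256 = 254 → fe.
Outer hash (recomputed tag): sum = 126+181+0+92+254 = 653; mod 256 = 141 → 8d.
Recomputed tag = 8d; claimed = 8d → match.

valid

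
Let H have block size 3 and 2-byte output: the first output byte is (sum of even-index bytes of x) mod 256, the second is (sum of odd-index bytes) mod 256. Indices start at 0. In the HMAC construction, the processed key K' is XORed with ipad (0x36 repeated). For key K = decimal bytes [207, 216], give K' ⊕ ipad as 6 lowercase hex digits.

Key decimal bytes [207, 216] = cf d8 is 2 bytes ≤ B = 3; zero-pad to 3 bytes: K' = cf d8 00.
XOR each byte with 0x36: cf⊕36=f9, d8⊕36=ee, 00⊕36=36.

f9ee36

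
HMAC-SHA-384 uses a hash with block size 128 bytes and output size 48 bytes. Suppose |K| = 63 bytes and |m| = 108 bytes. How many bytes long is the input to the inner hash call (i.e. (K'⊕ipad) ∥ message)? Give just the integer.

Key is 63 ≤ 128 bytes, zero-padded: |K'| = 128.
Inner input = (K'⊕ipad) ∥ m → 128 + 108 = 236 bytes.

236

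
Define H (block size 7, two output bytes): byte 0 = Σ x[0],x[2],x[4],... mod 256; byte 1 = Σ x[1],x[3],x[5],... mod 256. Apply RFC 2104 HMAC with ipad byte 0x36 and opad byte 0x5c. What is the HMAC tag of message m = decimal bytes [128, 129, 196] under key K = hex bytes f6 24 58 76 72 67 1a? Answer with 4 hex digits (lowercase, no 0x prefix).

09fc

Key hex bytes f6 24 58 76 72 67 1a is exactly B = 7 bytes: K' = f6 24 58 76 72 67 1a.
K' ⊕ ipad = c0 12 6e 40 44 51 2c.  K' ⊕ opad = aa 78 04 2a 2e 3b 46.
Inner input = (K'⊕ipad) ∥ m = c0 12 6e 40 44 51 2c ∥ 80 81 c4.
Inner hash: even-index sum = 543 mod 256 = 31; odd-index sum = 487 mod 256 = 231 → 1f e7.
Outer input = (K'⊕opad) ∥ inner = aa 78 04 2a 2e 3b 46 ∥ 1f e7.
Outer hash (tag): even-index sum = 521 mod 256 = 9; odd-index sum = 252 mod 256 = 252 → 09 fc.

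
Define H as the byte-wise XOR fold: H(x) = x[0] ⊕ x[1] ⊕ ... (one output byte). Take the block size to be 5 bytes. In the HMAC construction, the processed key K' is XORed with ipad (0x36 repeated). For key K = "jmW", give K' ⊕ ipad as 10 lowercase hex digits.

5c5b613636

Key "jmW" = 6a 6d 57 is 3 bytes ≤ B = 5; zero-pad to 5 bytes: K' = 6a 6d 57 00 00.
XOR each byte with 0x36: 6a⊕36=5c, 6d⊕36=5b, 57⊕36=61, 00⊕36=36, 00⊕36=36.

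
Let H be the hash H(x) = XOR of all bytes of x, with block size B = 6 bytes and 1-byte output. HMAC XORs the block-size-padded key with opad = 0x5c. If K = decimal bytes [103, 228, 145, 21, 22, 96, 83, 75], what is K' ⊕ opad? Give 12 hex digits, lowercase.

355c5c5c5c5c

Key decimal bytes [103, 228, 145, 21, 22, 96, 83, 75] = 67 e4 91 15 16 60 53 4b is 8 bytes > B = 6, so hash it first: H(key) = 69, then zero-pad to 6 bytes: K' = 69 00 00 00 00 00.
XOR each byte with 0x5c: 69⊕5c=35, 00⊕5c=5c, 00⊕5c=5c, 00⊕5c=5c, 00⊕5c=5c, 00⊕5c=5c.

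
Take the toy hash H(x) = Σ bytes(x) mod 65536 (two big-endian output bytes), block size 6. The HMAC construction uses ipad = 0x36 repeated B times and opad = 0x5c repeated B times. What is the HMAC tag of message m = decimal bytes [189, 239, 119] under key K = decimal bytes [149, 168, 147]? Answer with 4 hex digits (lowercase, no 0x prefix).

044f

Key decimal bytes [149, 168, 147] = 95 a8 93 is 3 bytes ≤ B = 6; zero-pad to 6 bytes: K' = 95 a8 93 00 00 00.
K' ⊕ ipad = a3 9e a5 36 36 36.  K' ⊕ opad = c9 f4 cf 5c 5c 5c.
Inner input = (K'⊕ipad) ∥ m = a3 9e a5 36 36 36 ∥ bd ef 77.
Inner hash: sum = 163+158+165+54+54+54+189+239+119 = 1195 → 04 ab.
Outer input = (K'⊕opad) ∥ inner = c9 f4 cf 5c 5c 5c ∥ 04 ab.
Outer hash (tag): sum = 201+244+207+92+92+92+4+171 = 1103 → 04 4f.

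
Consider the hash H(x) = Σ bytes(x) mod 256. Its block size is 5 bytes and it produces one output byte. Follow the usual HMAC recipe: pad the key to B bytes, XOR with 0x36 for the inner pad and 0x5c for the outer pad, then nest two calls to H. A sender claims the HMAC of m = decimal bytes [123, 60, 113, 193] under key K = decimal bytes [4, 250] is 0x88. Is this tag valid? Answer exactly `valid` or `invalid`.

Key decimal bytes [4, 250] = 04 fa is 2 bytes ≤ B = 5; zero-pad to 5 bytes: K' = 04 fa 00 00 00.
K' ⊕ ipad = 32 cc 36 36 36; K' ⊕ opad = 58 a6 5c 5c 5c.
Inner hash: sum = 50+204+54+54+54+123+60+113+193 = 905; mod 256 = 137 → 89.
Outer hash (recomputed tag): sum = 88+166+92+92+92+137 = 667; mod 256 = 155 → 9b.
Recomputed tag = 9b; claimed = 88 → mismatch.

invalid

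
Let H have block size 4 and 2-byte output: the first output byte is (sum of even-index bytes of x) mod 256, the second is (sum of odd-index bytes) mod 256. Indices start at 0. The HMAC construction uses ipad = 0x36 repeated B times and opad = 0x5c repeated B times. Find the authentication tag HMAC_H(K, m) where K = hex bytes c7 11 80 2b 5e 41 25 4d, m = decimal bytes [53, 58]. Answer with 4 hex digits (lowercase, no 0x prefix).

595e

Key hex bytes c7 11 80 2b 5e 41 25 4d is 8 bytes > B = 4, so hash it first: H(key) = ca ca, then zero-pad to 4 bytes: K' = ca ca 00 00.
K' ⊕ ipad = fc fc 36 36.  K' ⊕ opad = 96 96 5c 5c.
Inner input = (K'⊕ipad) ∥ m = fc fc 36 36 ∥ 35 3a.
Inner hash: even-index sum = 359 mod 256 = 103; odd-index sum = 364 mod 256 = 108 → 67 6c.
Outer input = (K'⊕opad) ∥ inner = 96 96 5c 5c ∥ 67 6c.
Outer hash (tag): even-index sum = 345 mod 256 = 89; odd-index sum = 350 mod 256 = 94 → 59 5e.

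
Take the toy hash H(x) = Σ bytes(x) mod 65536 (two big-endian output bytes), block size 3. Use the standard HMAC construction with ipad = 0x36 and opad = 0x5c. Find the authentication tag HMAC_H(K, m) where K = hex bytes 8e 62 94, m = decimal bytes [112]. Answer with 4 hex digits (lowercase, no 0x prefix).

01f8

Key hex bytes 8e 62 94 is exactly B = 3 bytes: K' = 8e 62 94.
K' ⊕ ipad = b8 54 a2.  K' ⊕ opad = d2 3e c8.
Inner input = (K'⊕ipad) ∥ m = b8 54 a2 ∥ 70.
Inner hash: sum = 184+84+162+112 = 542 → 02 1e.
Outer input = (K'⊕opad) ∥ inner = d2 3e c8 ∥ 02 1e.
Outer hash (tag): sum = 210+62+200+2+30 = 504 → 01 f8.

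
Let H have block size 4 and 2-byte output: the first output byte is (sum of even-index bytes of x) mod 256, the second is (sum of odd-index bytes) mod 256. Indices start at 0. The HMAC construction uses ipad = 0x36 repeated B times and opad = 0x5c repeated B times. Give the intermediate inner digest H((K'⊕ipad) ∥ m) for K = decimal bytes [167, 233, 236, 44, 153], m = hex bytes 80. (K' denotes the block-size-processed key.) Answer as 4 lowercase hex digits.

d059

Key decimal bytes [167, 233, 236, 44, 153] = a7 e9 ec 2c 99 is 5 bytes > B = 4, so hash it first: H(key) = 2c 15, then zero-pad to 4 bytes: K' = 2c 15 00 00.
K' ⊕ ipad = 1a 23 36 36.
Inner input = 1a 23 36 36 ∥ 80.
Inner hash: even-index sum = 208 mod 256 = 208; odd-index sum = 89 mod 256 = 89 → d0 59.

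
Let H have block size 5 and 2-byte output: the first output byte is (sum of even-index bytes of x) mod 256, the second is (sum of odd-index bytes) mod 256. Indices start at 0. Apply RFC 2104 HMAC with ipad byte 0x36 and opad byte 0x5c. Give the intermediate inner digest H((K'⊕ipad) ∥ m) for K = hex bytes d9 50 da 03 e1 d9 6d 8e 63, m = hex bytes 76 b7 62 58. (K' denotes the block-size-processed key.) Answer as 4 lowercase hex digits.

Key hex bytes d9 50 da 03 e1 d9 6d 8e 63 is 9 bytes > B = 5, so hash it first: H(key) = 64 ba, then zero-pad to 5 bytes: K' = 64 ba 00 00 00.
K' ⊕ ipad = 52 8c 36 36 36.
Inner input = 52 8c 36 36 36 ∥ 76 b7 62 58.
Inner hash: even-index sum = 461 mod 256 = 205; odd-index sum = 410 mod 256 = 154 → cd 9a.

cd9a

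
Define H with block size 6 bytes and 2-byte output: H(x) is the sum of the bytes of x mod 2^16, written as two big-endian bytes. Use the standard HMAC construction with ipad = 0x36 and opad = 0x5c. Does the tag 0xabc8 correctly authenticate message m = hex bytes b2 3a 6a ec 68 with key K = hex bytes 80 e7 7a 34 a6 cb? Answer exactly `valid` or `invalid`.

Key hex bytes 80 e7 7a 34 a6 cb is exactly B = 6 bytes: K' = 80 e7 7a 34 a6 cb.
K' ⊕ ipad = b6 d1 4c 02 90 fd; K' ⊕ opad = dc bb 26 68 fa 97.
Inner hash: sum = 182+209+76+2+144+253+178+58+106+236+104 = 1548 → 06 0c.
Outer hash (recomputed tag): sum = 220+187+38+104+250+151+6+12 = 968 → 03 c8.
Recomputed tag = 03c8; claimed = abc8 → mismatch.

invalid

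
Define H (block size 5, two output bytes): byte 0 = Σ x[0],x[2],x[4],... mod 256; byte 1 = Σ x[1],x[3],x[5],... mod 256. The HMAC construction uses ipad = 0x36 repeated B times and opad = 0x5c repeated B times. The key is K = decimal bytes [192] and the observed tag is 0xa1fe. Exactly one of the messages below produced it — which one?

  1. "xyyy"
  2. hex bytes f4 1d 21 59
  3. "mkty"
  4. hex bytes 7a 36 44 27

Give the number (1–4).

3

Key decimal bytes [192] = c0 is 1 byte ≤ B = 5; zero-pad to 5 bytes: K' = c0 00 00 00 00.
K' ⊕ ipad = f6 36 36 36 36; K' ⊕ opad = 9c 5c 5c 5c 5c.
m1: inner = H(f6 36 36 36 36 78 79 79 79) = 54 5d; tag = H(9c 5c 5c 5c 5c 54 5d) = b10c
m2: inner = H(f6 36 36 36 36 f4 1d 21 59) = d8 81; tag = H(9c 5c 5c 5c 5c d8 81) = d590
m3: inner = H(f6 36 36 36 36 6d 6b 74 79) = 46 4d; tag = H(9c 5c 5c 5c 5c 46 4d) = a1fe ← matches
m4: inner = H(f6 36 36 36 36 7a 36 44 27) = bf 2a; tag = H(9c 5c 5c 5c 5c bf 2a) = 7e77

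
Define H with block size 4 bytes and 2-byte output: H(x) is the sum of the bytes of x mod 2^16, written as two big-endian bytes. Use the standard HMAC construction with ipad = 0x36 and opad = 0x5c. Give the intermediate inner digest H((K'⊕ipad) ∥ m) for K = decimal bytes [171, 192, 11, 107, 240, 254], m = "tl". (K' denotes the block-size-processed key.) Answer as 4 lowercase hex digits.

027a

Key decimal bytes [171, 192, 11, 107, 240, 254] = ab c0 0b 6b f0 fe is 6 bytes > B = 4, so hash it first: H(key) = 03 cf, then zero-pad to 4 bytes: K' = 03 cf 00 00.
K' ⊕ ipad = 35 f9 36 36.
Inner input = 35 f9 36 36 ∥ 74 6c.
Inner hash: sum = 53+249+54+54+116+108 = 634 → 02 7a.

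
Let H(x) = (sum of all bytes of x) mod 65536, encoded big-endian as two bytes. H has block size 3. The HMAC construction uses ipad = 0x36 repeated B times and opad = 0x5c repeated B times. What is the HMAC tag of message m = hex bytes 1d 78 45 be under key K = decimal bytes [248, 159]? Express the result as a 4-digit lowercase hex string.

020b

Key decimal bytes [248, 159] = f8 9f is 2 bytes ≤ B = 3; zero-pad to 3 bytes: K' = f8 9f 00.
K' ⊕ ipad = ce a9 36.  K' ⊕ opad = a4 c3 5c.
Inner input = (K'⊕ipad) ∥ m = ce a9 36 ∥ 1d 78 45 be.
Inner hash: sum = 206+169+54+29+120+69+190 = 837 → 03 45.
Outer input = (K'⊕opad) ∥ inner = a4 c3 5c ∥ 03 45.
Outer hash (tag): sum = 164+195+92+3+69 = 523 → 02 0b.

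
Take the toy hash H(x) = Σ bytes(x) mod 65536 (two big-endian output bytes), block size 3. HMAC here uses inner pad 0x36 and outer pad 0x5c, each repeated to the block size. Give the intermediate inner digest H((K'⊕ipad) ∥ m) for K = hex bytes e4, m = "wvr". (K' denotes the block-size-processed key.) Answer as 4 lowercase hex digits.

Key hex bytes e4 is 1 byte ≤ B = 3; zero-pad to 3 bytes: K' = e4 00 00.
K' ⊕ ipad = d2 36 36.
Inner input = d2 36 36 ∥ 77 76 72.
Inner hash: sum = 210+54+54+119+118+114 = 669 → 02 9d.

029d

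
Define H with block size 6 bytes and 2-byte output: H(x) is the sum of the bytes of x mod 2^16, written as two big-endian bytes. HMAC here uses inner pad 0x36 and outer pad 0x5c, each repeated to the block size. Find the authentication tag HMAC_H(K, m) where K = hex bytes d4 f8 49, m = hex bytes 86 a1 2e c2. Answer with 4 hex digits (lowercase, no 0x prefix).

0341

Key hex bytes d4 f8 49 is 3 bytes ≤ B = 6; zero-pad to 6 bytes: K' = d4 f8 49 00 00 00.
K' ⊕ ipad = e2 ce 7f 36 36 36.  K' ⊕ opad = 88 a4 15 5c 5c 5c.
Inner input = (K'⊕ipad) ∥ m = e2 ce 7f 36 36 36 ∥ 86 a1 2e c2.
Inner hash: sum = 226+206+127+54+54+54+134+161+46+194 = 1256 → 04 e8.
Outer input = (K'⊕opad) ∥ inner = 88 a4 15 5c 5c 5c ∥ 04 e8.
Outer hash (tag): sum = 136+164+21+92+92+92+4+232 = 833 → 03 41.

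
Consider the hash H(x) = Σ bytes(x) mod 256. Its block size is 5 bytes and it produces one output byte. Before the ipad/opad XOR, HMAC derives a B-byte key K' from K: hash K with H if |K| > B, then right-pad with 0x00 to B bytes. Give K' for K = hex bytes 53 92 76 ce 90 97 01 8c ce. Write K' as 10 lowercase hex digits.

|K| = 9 > B = 5, so first hash the key.
H(K): sum = 83+146+118+206+144+151+1+140+206 = 1195; mod 256 = 171 → ab.
Zero-pad H(K) = ab to 5 bytes: K' = ab 00 00 00 00.

ab00000000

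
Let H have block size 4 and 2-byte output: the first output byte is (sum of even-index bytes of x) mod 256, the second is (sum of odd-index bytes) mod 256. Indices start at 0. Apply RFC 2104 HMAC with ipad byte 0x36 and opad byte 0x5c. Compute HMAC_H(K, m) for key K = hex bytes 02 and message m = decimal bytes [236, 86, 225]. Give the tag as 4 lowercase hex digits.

f17a

Key hex bytes 02 is 1 byte ≤ B = 4; zero-pad to 4 bytes: K' = 02 00 00 00.
K' ⊕ ipad = 34 36 36 36.  K' ⊕ opad = 5e 5c 5c 5c.
Inner input = (K'⊕ipad) ∥ m = 34 36 36 36 ∥ ec 56 e1.
Inner hash: even-index sum = 567 mod 256 = 55; odd-index sum = 194 mod 256 = 194 → 37 c2.
Outer input = (K'⊕opad) ∥ inner = 5e 5c 5c 5c ∥ 37 c2.
Outer hash (tag): even-index sum = 241 mod 256 = 241; odd-index sum = 378 mod 256 = 122 → f1 7a.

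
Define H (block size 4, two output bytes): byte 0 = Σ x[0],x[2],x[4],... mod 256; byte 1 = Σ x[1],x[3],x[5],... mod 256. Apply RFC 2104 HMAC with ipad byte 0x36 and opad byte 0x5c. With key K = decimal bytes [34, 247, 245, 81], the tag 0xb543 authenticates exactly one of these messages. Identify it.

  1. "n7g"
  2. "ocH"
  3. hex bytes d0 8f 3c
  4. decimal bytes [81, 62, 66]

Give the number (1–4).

Key decimal bytes [34, 247, 245, 81] = 22 f7 f5 51 is exactly B = 4 bytes: K' = 22 f7 f5 51.
K' ⊕ ipad = 14 c1 c3 67; K' ⊕ opad = 7e ab a9 0d.
m1: inner = H(14 c1 c3 67 6e 37 67) = ac 5f; tag = H(7e ab a9 0d ac 5f) = d317
m2: inner = H(14 c1 c3 67 6f 63 48) = 8e 8b; tag = H(7e ab a9 0d 8e 8b) = b543 ← matches
m3: inner = H(14 c1 c3 67 d0 8f 3c) = e3 b7; tag = H(7e ab a9 0d e3 b7) = 0a6f
m4: inner = H(14 c1 c3 67 51 3e 42) = 6a 66; tag = H(7e ab a9 0d 6a 66) = 911e

2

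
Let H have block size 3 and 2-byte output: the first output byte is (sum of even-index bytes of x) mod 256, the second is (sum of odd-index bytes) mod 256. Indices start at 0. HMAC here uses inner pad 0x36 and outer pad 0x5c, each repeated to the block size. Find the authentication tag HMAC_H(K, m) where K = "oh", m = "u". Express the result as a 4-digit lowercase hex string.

62c3

Key "oh" = 6f 68 is 2 bytes ≤ B = 3; zero-pad to 3 bytes: K' = 6f 68 00.
K' ⊕ ipad = 59 5e 36.  K' ⊕ opad = 33 34 5c.
Inner input = (K'⊕ipad) ∥ m = 59 5e 36 ∥ 75.
Inner hash: even-index sum = 143 mod 256 = 143; odd-index sum = 211 mod 256 = 211 → 8f d3.
Outer input = (K'⊕opad) ∥ inner = 33 34 5c ∥ 8f d3.
Outer hash (tag): even-index sum = 354 mod 256 = 98; odd-index sum = 195 mod 256 = 195 → 62 c3.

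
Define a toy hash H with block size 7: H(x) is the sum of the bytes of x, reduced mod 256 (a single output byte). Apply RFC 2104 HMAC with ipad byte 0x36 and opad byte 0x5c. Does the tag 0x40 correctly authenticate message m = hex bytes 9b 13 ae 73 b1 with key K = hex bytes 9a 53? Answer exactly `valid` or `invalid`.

Key hex bytes 9a 53 is 2 bytes ≤ B = 7; zero-pad to 7 bytes: K' = 9a 53 00 00 00 00 00.
K' ⊕ ipad = ac 65 36 36 36 36 36; K' ⊕ opad = c6 0f 5c 5c 5c 5c 5c.
Inner hash: sum = 172+101+54+54+54+54+54+155+19+174+115+177 = 1183; mod 256 = 159 → 9f.
Outer hash (recomputed tag): sum = 198+15+92+92+92+92+92+159 = 832; mod 256 = 64 → 40.
Recomputed tag = 40; claimed = 40 → match.

valid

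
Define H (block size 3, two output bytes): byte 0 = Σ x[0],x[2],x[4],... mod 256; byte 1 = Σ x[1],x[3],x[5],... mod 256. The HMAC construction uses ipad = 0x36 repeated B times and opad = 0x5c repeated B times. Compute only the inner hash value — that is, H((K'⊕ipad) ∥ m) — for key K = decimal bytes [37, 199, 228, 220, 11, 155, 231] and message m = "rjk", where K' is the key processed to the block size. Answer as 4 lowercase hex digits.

6de5

Key decimal bytes [37, 199, 228, 220, 11, 155, 231] = 25 c7 e4 dc 0b 9b e7 is 7 bytes > B = 3, so hash it first: H(key) = fb 3e, then zero-pad to 3 bytes: K' = fb 3e 00.
K' ⊕ ipad = cd 08 36.
Inner input = cd 08 36 ∥ 72 6a 6b.
Inner hash: even-index sum = 365 mod 256 = 109; odd-index sum = 229 mod 256 = 229 → 6d e5.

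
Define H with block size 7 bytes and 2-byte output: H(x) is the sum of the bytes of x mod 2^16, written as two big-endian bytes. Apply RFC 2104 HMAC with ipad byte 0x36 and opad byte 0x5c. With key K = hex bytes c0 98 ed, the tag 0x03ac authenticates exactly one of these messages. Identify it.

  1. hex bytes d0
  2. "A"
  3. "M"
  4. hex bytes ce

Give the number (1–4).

Key hex bytes c0 98 ed is 3 bytes ≤ B = 7; zero-pad to 7 bytes: K' = c0 98 ed 00 00 00 00.
K' ⊕ ipad = f6 ae db 36 36 36 36; K' ⊕ opad = 9c c4 b1 5c 5c 5c 5c.
m1: inner = H(f6 ae db 36 36 36 36 d0) = 04 27; tag = H(9c c4 b1 5c 5c 5c 5c 04 27) = 03ac ← matches
m2: inner = H(f6 ae db 36 36 36 36 41) = 03 98; tag = H(9c c4 b1 5c 5c 5c 5c 03 98) = 041c
m3: inner = H(f6 ae db 36 36 36 36 4d) = 03 a4; tag = H(9c c4 b1 5c 5c 5c 5c 03 a4) = 0428
m4: inner = H(f6 ae db 36 36 36 36 ce) = 04 25; tag = H(9c c4 b1 5c 5c 5c 5c 04 25) = 03aa

1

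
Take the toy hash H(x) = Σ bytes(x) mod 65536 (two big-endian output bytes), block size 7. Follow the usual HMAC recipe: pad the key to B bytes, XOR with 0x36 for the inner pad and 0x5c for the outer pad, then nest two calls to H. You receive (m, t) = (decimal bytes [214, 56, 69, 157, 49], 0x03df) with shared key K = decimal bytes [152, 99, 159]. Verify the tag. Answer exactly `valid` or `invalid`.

Key decimal bytes [152, 99, 159] = 98 63 9f is 3 bytes ≤ B = 7; zero-pad to 7 bytes: K' = 98 63 9f 00 00 00 00.
K' ⊕ ipad = ae 55 a9 36 36 36 36; K' ⊕ opad = c4 3f c3 5c 5c 5c 5c.
Inner hash: sum = 174+85+169+54+54+54+54+214+56+69+157+49 = 1189 → 04 a5.
Outer hash (recomputed tag): sum = 196+63+195+92+92+92+92+4+165 = 991 → 03 df.
Recomputed tag = 03df; claimed = 03df → match.

valid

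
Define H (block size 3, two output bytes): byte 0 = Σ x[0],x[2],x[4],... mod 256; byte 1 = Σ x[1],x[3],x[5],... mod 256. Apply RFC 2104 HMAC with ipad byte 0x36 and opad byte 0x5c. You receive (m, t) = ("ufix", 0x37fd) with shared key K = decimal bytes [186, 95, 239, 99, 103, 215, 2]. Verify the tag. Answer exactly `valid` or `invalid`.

valid

Key decimal bytes [186, 95, 239, 99, 103, 215, 2] = ba 5f ef 63 67 d7 02 is 7 bytes > B = 3, so hash it first: H(key) = 12 99, then zero-pad to 3 bytes: K' = 12 99 00.
K' ⊕ ipad = 24 af 36; K' ⊕ opad = 4e c5 5c.
Inner hash: even-index sum = 312 mod 256 = 56; odd-index sum = 397 mod 256 = 141 → 38 8d.
Outer hash (recomputed tag): even-index sum = 311 mod 256 = 55; odd-index sum = 253 mod 256 = 253 → 37 fd.
Recomputed tag = 37fd; claimed = 37fd → match.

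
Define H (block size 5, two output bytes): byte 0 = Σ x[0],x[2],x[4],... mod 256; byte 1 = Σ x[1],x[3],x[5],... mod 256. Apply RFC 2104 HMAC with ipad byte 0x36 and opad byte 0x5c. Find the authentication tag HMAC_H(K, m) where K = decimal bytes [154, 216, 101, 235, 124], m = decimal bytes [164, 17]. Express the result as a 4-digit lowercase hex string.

8e95

Key decimal bytes [154, 216, 101, 235, 124] = 9a d8 65 eb 7c is exactly B = 5 bytes: K' = 9a d8 65 eb 7c.
K' ⊕ ipad = ac ee 53 dd 4a.  K' ⊕ opad = c6 84 39 b7 20.
Inner input = (K'⊕ipad) ∥ m = ac ee 53 dd 4a ∥ a4 11.
Inner hash: even-index sum = 346 mod 256 = 90; odd-index sum = 623 mod 256 = 111 → 5a 6f.
Outer input = (K'⊕opad) ∥ inner = c6 84 39 b7 20 ∥ 5a 6f.
Outer hash (tag): even-index sum = 398 mod 256 = 142; odd-index sum = 405 mod 256 = 149 → 8e 95.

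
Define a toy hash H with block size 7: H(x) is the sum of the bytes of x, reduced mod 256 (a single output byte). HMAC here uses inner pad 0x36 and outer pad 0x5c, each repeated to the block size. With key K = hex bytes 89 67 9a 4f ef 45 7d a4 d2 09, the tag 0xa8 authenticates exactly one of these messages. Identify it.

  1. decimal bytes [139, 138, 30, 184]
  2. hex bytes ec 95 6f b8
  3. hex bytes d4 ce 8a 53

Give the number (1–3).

Key hex bytes 89 67 9a 4f ef 45 7d a4 d2 09 is 10 bytes > B = 7, so hash it first: H(key) = 09, then zero-pad to 7 bytes: K' = 09 00 00 00 00 00 00.
K' ⊕ ipad = 3f 36 36 36 36 36 36; K' ⊕ opad = 55 5c 5c 5c 5c 5c 5c.
m1: inner = H(3f 36 36 36 36 36 36 8b 8a 1e b8) = 6e; tag = H(55 5c 5c 5c 5c 5c 5c 6e) = eb
m2: inner = H(3f 36 36 36 36 36 36 ec 95 6f b8) = 2b; tag = H(55 5c 5c 5c 5c 5c 5c 2b) = a8 ← matches
m3: inner = H(3f 36 36 36 36 36 36 d4 ce 8a 53) = 02; tag = H(55 5c 5c 5c 5c 5c 5c 02) = 7f

2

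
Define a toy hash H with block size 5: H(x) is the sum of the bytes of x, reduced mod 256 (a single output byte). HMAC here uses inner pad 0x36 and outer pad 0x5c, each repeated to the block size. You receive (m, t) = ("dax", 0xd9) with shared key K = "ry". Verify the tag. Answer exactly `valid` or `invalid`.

Key "ry" = 72 79 is 2 bytes ≤ B = 5; zero-pad to 5 bytes: K' = 72 79 00 00 00.
K' ⊕ ipad = 44 4f 36 36 36; K' ⊕ opad = 2e 25 5c 5c 5c.
Inner hash: sum = 68+79+54+54+54+100+97+120 = 626; mod 256 = 114 → 72.
Outer hash (recomputed tag): sum = 46+37+92+92+92+114 = 473; mod 256 = 217 → d9.
Recomputed tag = d9; claimed = d9 → match.

valid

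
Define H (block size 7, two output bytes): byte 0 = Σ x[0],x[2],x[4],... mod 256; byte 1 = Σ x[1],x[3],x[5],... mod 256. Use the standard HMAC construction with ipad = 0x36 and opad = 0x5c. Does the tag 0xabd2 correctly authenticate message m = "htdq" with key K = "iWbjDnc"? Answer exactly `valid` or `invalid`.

valid

Key "iWbjDnc" = 69 57 62 6a 44 6e 63 is exactly B = 7 bytes: K' = 69 57 62 6a 44 6e 63.
K' ⊕ ipad = 5f 61 54 5c 72 58 55; K' ⊕ opad = 35 0b 3e 36 18 32 3f.
Inner hash: even-index sum = 607 mod 256 = 95; odd-index sum = 481 mod 256 = 225 → 5f e1.
Outer hash (recomputed tag): even-index sum = 427 mod 256 = 171; odd-index sum = 210 mod 256 = 210 → ab d2.
Recomputed tag = abd2; claimed = abd2 → match.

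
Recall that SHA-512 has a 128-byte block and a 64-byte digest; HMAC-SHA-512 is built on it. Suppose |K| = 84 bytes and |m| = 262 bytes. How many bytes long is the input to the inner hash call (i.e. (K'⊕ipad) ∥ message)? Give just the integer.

Key is 84 ≤ 128 bytes, zero-padded: |K'| = 128.
Inner input = (K'⊕ipad) ∥ m → 128 + 262 = 390 bytes.

390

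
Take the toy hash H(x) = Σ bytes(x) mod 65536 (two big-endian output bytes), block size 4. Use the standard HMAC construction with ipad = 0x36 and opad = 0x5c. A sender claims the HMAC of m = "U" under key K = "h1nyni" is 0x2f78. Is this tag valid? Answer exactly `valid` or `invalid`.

Key "h1nyni" = 68 31 6e 79 6e 69 is 6 bytes > B = 4, so hash it first: H(key) = 02 57, then zero-pad to 4 bytes: K' = 02 57 00 00.
K' ⊕ ipad = 34 61 36 36; K' ⊕ opad = 5e 0b 5c 5c.
Inner hash: sum = 52+97+54+54+85 = 342 → 01 56.
Outer hash (recomputed tag): sum = 94+11+92+92+1+86 = 376 → 01 78.
Recomputed tag = 0178; claimed = 2f78 → mismatch.

invalid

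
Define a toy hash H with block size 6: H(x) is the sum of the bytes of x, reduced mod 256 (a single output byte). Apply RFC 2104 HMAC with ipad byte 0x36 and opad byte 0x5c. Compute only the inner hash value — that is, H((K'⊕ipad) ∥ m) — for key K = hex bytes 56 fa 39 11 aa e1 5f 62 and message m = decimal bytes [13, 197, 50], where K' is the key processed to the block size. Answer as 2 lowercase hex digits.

Key hex bytes 56 fa 39 11 aa e1 5f 62 is 8 bytes > B = 6, so hash it first: H(key) = e6, then zero-pad to 6 bytes: K' = e6 00 00 00 00 00.
K' ⊕ ipad = d0 36 36 36 36 36.
Inner input = d0 36 36 36 36 36 ∥ 0d c5 32.
Inner hash: sum = 208+54+54+54+54+54+13+197+50 = 738; mod 256 = 226 → e2.

e2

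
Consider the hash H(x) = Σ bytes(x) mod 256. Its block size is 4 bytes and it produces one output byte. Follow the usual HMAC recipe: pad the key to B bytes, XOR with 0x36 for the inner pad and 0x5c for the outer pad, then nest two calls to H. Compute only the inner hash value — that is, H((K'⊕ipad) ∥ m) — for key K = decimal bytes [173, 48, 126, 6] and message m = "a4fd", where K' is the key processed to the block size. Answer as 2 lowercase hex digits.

Key decimal bytes [173, 48, 126, 6] = ad 30 7e 06 is exactly B = 4 bytes: K' = ad 30 7e 06.
K' ⊕ ipad = 9b 06 48 30.
Inner input = 9b 06 48 30 ∥ 61 34 66 64.
Inner hash: sum = 155+6+72+48+97+52+102+100 = 632; mod 256 = 120 → 78.

78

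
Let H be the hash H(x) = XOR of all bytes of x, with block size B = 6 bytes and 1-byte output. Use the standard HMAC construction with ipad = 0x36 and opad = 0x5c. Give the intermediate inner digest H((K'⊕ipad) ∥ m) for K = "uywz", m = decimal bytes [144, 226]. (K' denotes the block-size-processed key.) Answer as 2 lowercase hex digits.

73

Key "uywz" = 75 79 77 7a is 4 bytes ≤ B = 6; zero-pad to 6 bytes: K' = 75 79 77 7a 00 00.
K' ⊕ ipad = 43 4f 41 4c 36 36.
Inner input = 43 4f 41 4c 36 36 ∥ 90 e2.
Inner hash: XOR 43⊕4f⊕41⊕4c⊕36⊕36⊕90⊕e2 = 73.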